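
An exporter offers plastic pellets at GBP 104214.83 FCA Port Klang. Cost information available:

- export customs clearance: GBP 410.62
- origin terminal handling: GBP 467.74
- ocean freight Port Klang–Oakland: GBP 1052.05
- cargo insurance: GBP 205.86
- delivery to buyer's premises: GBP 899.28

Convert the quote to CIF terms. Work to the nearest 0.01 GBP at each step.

CIF price: GBP 105940.48

Not relevant to the conversion: export clearance — on the seller under both FCA and CIF; already in the FCA price and stays in the CIF price. delivery — on the buyer under both terms; not part of either seller's price.
From FCA to CIF, the seller additionally bears: origin terminal, freight, insurance.
CIF price = 104214.83 + 467.74 + 1052.05 + 205.86 = 105940.48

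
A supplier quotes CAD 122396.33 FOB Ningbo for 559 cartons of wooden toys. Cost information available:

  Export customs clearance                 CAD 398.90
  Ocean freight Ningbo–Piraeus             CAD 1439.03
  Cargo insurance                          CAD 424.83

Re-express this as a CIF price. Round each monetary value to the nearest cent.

CIF price: CAD 124260.19

Not relevant to the conversion: export clearance — on the seller under both FOB and CIF; already in the FOB price and stays in the CIF price.
From FOB to CIF, the seller additionally bears: freight, insurance.
CIF price = 122396.33 + 1439.03 + 424.83 = 124260.19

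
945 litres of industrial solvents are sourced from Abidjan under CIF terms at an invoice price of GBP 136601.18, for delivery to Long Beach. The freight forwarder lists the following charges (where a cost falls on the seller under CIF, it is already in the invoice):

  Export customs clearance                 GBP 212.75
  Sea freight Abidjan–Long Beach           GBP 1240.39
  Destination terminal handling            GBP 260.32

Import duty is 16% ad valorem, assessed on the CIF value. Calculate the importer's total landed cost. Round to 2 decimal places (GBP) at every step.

CIF: the seller pays costs through ocean freight and marine insurance to the destination port.
Already in the invoice (seller's account under CIF): export clearance, freight — exclude.
The CIF price already equals the CIF value: 136601.18
Import duty = 136601.18 × 16% = 21856.19
Buyer bears: destination terminal 260.32 + duty 21856.19 = 22116.51
Landed cost = invoice 136601.18 + 22116.51 = 158717.69

Total landed cost: GBP 158717.69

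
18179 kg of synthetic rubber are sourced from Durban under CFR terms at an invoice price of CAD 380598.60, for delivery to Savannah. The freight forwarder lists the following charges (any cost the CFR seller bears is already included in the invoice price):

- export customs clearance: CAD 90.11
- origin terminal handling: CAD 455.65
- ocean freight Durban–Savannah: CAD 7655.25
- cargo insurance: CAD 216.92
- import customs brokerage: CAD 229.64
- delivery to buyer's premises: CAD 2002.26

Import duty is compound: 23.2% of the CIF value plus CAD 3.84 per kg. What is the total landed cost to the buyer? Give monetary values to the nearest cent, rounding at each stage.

Total landed cost: CAD 541203.98

CFR: the seller pays costs through ocean freight to the destination port, but not insurance.
Already in the invoice (seller's account under CFR): export clearance, origin terminal, freight — exclude.
CIF value = CFR price + insurance = 380598.60 + 216.92 = 380815.52
Ad valorem component: 380815.52 × 23.2% = 88349.20
Specific component: 18179 × 3.84 = 69807.36
Import duty = 88349.20 + 69807.36 = 158156.56
Buyer bears: insurance 216.92 + brokerage 229.64 + delivery 2002.26 + duty 158156.56 = 160605.38
Landed cost = invoice 380598.60 + 160605.38 = 541203.98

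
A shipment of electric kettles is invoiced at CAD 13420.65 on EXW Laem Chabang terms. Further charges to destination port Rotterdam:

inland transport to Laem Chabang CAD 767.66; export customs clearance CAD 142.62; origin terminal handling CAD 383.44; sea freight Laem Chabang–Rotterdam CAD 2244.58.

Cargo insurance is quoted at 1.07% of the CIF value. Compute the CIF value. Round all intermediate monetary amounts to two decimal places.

CIF value: CAD 17142.37

Let C be the CIF value. C = EXW price + pre-shipment costs + freight + 1.07% × C
C − 1.07% × C = 13420.65 + 767.66 + 142.62 + 383.44 + 2244.58
0.9893 × C = 16958.95
C = 16958.95 / 0.9893 = 17142.37
Insurance premium = 1.07% × 17142.37 = 183.42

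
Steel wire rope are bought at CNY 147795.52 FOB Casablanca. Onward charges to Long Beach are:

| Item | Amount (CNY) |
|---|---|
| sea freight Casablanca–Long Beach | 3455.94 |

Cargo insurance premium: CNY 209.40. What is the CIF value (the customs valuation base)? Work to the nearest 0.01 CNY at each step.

CIF value: CNY 151460.86

CIF = FOB price + freight + insurance
CIF = 147795.52 + 3455.94 + 209.40 = 151460.86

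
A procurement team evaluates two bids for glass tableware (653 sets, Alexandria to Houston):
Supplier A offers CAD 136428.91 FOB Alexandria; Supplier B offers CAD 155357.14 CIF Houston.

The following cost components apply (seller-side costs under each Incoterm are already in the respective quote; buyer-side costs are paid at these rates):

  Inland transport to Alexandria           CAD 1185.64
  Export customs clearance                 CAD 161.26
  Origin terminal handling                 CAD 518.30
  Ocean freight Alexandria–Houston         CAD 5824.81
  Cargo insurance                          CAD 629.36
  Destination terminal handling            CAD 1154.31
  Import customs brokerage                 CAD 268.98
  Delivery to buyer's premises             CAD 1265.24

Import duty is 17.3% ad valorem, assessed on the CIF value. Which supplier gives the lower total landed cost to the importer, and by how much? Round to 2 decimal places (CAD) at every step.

Supplier A is cheaper by CAD 14632.08

Supplier A (FOB):
CIF value = FOB price + freight + insurance = 136428.91 + 5824.81 + 629.36 = 142883.08
Import duty = 142883.08 × 17.3% = 24718.77
Buyer bears (A): 5824.81 + 629.36 + 1154.31 + 268.98 + 1265.24 = 9142.70
Landed cost (A) = invoice 136428.91 + 9142.70 + duty 24718.77 = 170290.38
Supplier B (CIF):
The CIF price already equals the CIF value: 155357.14
Import duty = 155357.14 × 17.3% = 26876.79
Buyer bears (B): 1154.31 + 268.98 + 1265.24 = 2688.53
Landed cost (B) = invoice 155357.14 + 2688.53 + duty 26876.79 = 184922.46
Difference = |170290.38 − 184922.46| = 14632.08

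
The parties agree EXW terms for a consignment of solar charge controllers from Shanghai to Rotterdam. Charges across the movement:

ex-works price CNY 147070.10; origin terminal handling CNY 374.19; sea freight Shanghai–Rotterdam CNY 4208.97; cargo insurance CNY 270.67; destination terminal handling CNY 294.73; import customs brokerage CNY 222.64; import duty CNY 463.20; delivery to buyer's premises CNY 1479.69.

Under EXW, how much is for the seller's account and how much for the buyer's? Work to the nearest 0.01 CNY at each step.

EXW: the seller makes goods available at their premises; the buyer bears all onward costs.
Seller's account: goods 147070.10 = 147070.10
Buyer's account: origin terminal 374.19 + freight 4208.97 + insurance 270.67 + destination terminal 294.73 + brokerage 222.64 + duty 463.20 + delivery 1479.69 = 7314.09

Seller: CNY 147070.10; buyer: CNY 7314.09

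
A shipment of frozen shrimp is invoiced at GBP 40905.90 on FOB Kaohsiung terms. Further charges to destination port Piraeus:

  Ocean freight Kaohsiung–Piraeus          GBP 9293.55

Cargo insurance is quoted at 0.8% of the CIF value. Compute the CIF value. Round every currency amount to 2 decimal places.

Let C be the CIF value. C = FOB price + freight + 0.8% × C
C − 0.8% × C = 40905.90 + 9293.55
0.992 × C = 50199.45
C = 50199.45 / 0.992 = 50604.28
Insurance premium = 0.8% × 50604.28 = 404.83

CIF value: GBP 50604.28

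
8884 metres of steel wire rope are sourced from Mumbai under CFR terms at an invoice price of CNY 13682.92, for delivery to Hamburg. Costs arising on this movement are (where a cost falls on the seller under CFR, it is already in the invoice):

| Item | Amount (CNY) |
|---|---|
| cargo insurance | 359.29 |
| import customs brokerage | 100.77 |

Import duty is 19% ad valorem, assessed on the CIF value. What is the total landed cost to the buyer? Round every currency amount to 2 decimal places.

Total landed cost: CNY 16811.00

CFR: the seller pays costs through ocean freight to the destination port, but not insurance.
CIF value = CFR price + insurance = 13682.92 + 359.29 = 14042.21
Import duty = 14042.21 × 19% = 2668.02
Buyer bears: insurance 359.29 + brokerage 100.77 + duty 2668.02 = 3128.08
Landed cost = invoice 13682.92 + 3128.08 = 16811.00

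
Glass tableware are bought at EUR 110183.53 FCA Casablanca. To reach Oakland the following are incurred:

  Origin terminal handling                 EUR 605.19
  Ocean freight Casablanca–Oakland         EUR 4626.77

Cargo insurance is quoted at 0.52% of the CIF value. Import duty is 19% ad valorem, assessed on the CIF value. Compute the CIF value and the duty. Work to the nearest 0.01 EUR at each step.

Let C be the CIF value. C = FCA price + pre-shipment costs + freight + 0.52% × C
C − 0.52% × C = 110183.53 + 605.19 + 4626.77
0.9948 × C = 115415.49
C = 115415.49 / 0.9948 = 116018.79
Insurance premium = 0.52% × 116018.79 = 603.30
Import duty = 116018.79 × 19% = 22043.57

CIF value: EUR 116018.79; import duty: EUR 22043.57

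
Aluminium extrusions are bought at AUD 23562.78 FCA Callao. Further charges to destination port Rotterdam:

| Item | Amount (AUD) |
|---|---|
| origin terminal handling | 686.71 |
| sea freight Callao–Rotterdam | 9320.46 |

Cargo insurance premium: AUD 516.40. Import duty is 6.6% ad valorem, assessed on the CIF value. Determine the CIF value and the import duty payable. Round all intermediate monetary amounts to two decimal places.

CIF value: AUD 34086.35; import duty: AUD 2249.70

CIF = FCA price + pre-shipment costs + freight + insurance
CIF = 23562.78 + 686.71 + 9320.46 + 516.40 = 34086.35
Import duty = 34086.35 × 6.6% = 2249.70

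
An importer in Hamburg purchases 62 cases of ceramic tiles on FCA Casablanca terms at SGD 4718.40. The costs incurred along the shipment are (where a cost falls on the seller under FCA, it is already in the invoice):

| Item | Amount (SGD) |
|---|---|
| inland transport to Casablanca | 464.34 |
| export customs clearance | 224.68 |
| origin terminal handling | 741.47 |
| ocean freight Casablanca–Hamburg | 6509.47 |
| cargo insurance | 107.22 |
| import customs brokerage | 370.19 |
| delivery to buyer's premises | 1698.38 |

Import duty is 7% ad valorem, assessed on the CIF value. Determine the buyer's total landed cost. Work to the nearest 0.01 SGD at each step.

FCA: the seller delivers export-cleared goods to the carrier; the buyer bears costs from that point.
Already in the invoice (seller's account under FCA): inland to port, export clearance — exclude.
CIF value = FCA price + origin terminal + freight + insurance = 4718.40 + 741.47 + 6509.47 + 107.22 = 12076.56
Import duty = 12076.56 × 7% = 845.36
Buyer bears: origin terminal 741.47 + freight 6509.47 + insurance 107.22 + brokerage 370.19 + delivery 1698.38 + duty 845.36 = 10272.09
Landed cost = invoice 4718.40 + 10272.09 = 14990.49

Total landed cost: SGD 14990.49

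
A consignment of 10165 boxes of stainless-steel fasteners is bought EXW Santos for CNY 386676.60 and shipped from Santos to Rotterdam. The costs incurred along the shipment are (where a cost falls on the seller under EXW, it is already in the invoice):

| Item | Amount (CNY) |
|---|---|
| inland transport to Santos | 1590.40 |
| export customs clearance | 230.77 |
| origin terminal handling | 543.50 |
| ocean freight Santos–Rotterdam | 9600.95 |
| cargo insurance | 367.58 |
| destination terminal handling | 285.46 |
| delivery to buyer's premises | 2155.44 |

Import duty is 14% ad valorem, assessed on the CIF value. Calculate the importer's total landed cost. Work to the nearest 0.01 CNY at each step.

EXW: the seller makes goods available at their premises; the buyer bears all onward costs.
CIF value = EXW price + inland to port + export clearance + origin terminal + freight + insurance = 386676.60 + 1590.40 + 230.77 + 543.50 + 9600.95 + 367.58 = 399009.80
Import duty = 399009.80 × 14% = 55861.37
Buyer bears: inland to port 1590.40 + export clearance 230.77 + origin terminal 543.50 + freight 9600.95 + insurance 367.58 + destination terminal 285.46 + delivery 2155.44 + duty 55861.37 = 70635.47
Landed cost = invoice 386676.60 + 70635.47 = 457312.07

Total landed cost: CNY 457312.07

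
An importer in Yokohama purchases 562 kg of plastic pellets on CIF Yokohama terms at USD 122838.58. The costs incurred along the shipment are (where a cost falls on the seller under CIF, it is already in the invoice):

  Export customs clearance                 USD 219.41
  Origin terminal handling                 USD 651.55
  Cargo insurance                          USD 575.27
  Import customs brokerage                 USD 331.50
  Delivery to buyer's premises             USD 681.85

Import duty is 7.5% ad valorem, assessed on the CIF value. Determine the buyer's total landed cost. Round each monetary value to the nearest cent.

Total landed cost: USD 133064.82

CIF: the seller pays costs through ocean freight and marine insurance to the destination port.
Already in the invoice (seller's account under CIF): export clearance, origin terminal, insurance — exclude.
The CIF price already equals the CIF value: 122838.58
Import duty = 122838.58 × 7.5% = 9212.89
Buyer bears: brokerage 331.50 + delivery 681.85 + duty 9212.89 = 10226.24
Landed cost = invoice 122838.58 + 10226.24 = 133064.82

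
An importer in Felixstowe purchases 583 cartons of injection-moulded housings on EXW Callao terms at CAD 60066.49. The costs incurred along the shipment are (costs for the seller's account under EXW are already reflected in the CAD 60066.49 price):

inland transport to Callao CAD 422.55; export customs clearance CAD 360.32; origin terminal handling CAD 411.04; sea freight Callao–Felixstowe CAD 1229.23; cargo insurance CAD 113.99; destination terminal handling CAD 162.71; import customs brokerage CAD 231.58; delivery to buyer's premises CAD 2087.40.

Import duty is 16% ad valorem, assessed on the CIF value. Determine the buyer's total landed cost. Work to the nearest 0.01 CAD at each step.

Total landed cost: CAD 75101.89

EXW: the seller makes goods available at their premises; the buyer bears all onward costs.
CIF value = EXW price + inland to port + export clearance + origin terminal + freight + insurance = 60066.49 + 422.55 + 360.32 + 411.04 + 1229.23 + 113.99 = 62603.62
Import duty = 62603.62 × 16% = 10016.58
Buyer bears: inland to port 422.55 + export clearance 360.32 + origin terminal 411.04 + freight 1229.23 + insurance 113.99 + destination terminal 162.71 + brokerage 231.58 + delivery 2087.40 + duty 10016.58 = 15035.40
Landed cost = invoice 60066.49 + 15035.40 = 75101.89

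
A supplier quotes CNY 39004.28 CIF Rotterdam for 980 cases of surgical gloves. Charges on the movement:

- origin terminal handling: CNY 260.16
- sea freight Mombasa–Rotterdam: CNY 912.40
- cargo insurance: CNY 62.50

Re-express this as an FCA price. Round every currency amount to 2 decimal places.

From CIF to FCA, the seller no longer bears: origin terminal, freight, insurance.
FCA price = 39004.28 − 260.16 − 912.40 − 62.50 = 37769.22

FCA price: CNY 37769.22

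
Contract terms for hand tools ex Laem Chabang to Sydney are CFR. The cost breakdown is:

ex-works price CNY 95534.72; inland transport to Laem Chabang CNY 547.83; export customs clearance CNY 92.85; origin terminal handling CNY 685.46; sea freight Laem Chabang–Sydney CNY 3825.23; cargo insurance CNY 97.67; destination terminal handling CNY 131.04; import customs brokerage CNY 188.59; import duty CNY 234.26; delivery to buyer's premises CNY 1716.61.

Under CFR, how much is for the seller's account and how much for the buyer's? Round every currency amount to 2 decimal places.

Seller: CNY 100686.09; buyer: CNY 2368.17

CFR: the seller pays costs through ocean freight to the destination port, but not insurance.
Seller's account: goods 95534.72 + inland to port 547.83 + export clearance 92.85 + origin terminal 685.46 + freight 3825.23 = 100686.09
Buyer's account: insurance 97.67 + destination terminal 131.04 + brokerage 188.59 + duty 234.26 + delivery 1716.61 = 2368.17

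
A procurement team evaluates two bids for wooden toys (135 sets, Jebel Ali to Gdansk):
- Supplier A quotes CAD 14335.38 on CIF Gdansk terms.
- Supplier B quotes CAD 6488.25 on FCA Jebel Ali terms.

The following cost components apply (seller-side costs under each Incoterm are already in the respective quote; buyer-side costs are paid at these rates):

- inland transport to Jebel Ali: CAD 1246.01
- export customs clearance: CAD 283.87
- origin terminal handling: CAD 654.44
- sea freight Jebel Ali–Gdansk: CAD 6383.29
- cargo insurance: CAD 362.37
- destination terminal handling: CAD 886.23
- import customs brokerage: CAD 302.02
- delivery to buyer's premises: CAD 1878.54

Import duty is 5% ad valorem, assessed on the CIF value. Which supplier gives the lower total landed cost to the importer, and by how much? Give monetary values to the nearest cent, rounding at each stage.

Supplier A (CIF):
The CIF price already equals the CIF value: 14335.38
Import duty = 14335.38 × 5% = 716.77
Buyer bears (A): 886.23 + 302.02 + 1878.54 = 3066.79
Landed cost (A) = invoice 14335.38 + 3066.79 + duty 716.77 = 18118.94
Supplier B (FCA):
CIF value = FCA price + origin terminal + freight + insurance = 6488.25 + 654.44 + 6383.29 + 362.37 = 13888.35
Import duty = 13888.35 × 5% = 694.42
Buyer bears (B): 654.44 + 6383.29 + 362.37 + 886.23 + 302.02 + 1878.54 = 10466.89
Landed cost (B) = invoice 6488.25 + 10466.89 + duty 694.42 = 17649.56
Difference = |18118.94 − 17649.56| = 469.38

Supplier B is cheaper by CAD 469.38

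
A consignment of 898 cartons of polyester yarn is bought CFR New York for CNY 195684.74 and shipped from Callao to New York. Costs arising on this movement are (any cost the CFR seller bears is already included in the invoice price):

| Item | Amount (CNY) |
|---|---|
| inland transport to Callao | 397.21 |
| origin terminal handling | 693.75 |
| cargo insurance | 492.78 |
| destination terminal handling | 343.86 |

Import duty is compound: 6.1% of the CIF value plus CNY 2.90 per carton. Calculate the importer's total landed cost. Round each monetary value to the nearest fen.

CFR: the seller pays costs through ocean freight to the destination port, but not insurance.
Already in the invoice (seller's account under CFR): inland to port, origin terminal — exclude.
CIF value = CFR price + insurance = 195684.74 + 492.78 = 196177.52
Ad valorem component: 196177.52 × 6.1% = 11966.83
Specific component: 898 × 2.90 = 2604.20
Import duty = 11966.83 + 2604.20 = 14571.03
Buyer bears: insurance 492.78 + destination terminal 343.86 + duty 14571.03 = 15407.67
Landed cost = invoice 195684.74 + 15407.67 = 211092.41

Total landed cost: CNY 211092.41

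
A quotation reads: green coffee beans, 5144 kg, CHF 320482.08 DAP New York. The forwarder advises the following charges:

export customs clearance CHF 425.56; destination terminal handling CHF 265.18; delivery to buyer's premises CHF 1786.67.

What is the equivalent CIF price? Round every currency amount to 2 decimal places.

Not relevant to the conversion: export clearance — on the seller under both DAP and CIF; already in the DAP price and stays in the CIF price.
From DAP to CIF, the seller no longer bears: destination terminal, delivery.
CIF price = 320482.08 − 265.18 − 1786.67 = 318430.23

CIF price: CHF 318430.23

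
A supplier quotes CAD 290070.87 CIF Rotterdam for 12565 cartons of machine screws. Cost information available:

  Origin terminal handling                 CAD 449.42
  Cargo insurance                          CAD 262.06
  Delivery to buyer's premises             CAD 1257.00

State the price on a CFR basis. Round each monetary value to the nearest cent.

CFR price: CAD 289808.81

Not relevant to the conversion: origin terminal — on the seller under both CIF and CFR; already in the CIF price and stays in the CFR price. delivery — on the buyer under both terms; not part of either seller's price.
From CIF to CFR, the seller no longer bears: insurance.
CFR price = 290070.87 − 262.06 = 289808.81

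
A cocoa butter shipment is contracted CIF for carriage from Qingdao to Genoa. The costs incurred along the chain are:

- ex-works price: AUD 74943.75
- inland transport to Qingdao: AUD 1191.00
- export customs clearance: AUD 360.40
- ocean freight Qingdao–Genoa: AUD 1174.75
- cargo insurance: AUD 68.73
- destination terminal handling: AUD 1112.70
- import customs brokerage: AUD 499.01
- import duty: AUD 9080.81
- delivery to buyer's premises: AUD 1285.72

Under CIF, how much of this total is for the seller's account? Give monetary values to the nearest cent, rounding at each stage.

CIF: the seller pays costs through ocean freight and marine insurance to the destination port.
Seller's account: goods 74943.75 + inland to port 1191.00 + export clearance 360.40 + freight 1174.75 + insurance 68.73 = 77738.63
Buyer's account: destination terminal 1112.70 + brokerage 499.01 + duty 9080.81 + delivery 1285.72 = 11978.24

Seller's account: AUD 77738.63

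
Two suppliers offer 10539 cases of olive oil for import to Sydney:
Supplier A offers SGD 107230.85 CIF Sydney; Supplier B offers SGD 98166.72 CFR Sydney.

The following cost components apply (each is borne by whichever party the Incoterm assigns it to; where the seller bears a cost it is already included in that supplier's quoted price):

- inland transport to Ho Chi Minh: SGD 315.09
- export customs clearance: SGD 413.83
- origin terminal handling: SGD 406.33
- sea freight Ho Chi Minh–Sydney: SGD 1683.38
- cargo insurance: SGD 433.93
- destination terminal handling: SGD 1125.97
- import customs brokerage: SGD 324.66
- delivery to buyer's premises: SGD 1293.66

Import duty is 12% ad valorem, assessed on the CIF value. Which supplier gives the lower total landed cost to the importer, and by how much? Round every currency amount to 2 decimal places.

Supplier A (CIF):
The CIF price already equals the CIF value: 107230.85
Import duty = 107230.85 × 12% = 12867.70
Buyer bears (A): 1125.97 + 324.66 + 1293.66 = 2744.29
Landed cost (A) = invoice 107230.85 + 2744.29 + duty 12867.70 = 122842.84
Supplier B (CFR):
CIF value = CFR price + insurance = 98166.72 + 433.93 = 98600.65
Import duty = 98600.65 × 12% = 11832.08
Buyer bears (B): 433.93 + 1125.97 + 324.66 + 1293.66 = 3178.22
Landed cost (B) = invoice 98166.72 + 3178.22 + duty 11832.08 = 113177.02
Difference = |122842.84 − 113177.02| = 9665.82

Supplier B is cheaper by SGD 9665.82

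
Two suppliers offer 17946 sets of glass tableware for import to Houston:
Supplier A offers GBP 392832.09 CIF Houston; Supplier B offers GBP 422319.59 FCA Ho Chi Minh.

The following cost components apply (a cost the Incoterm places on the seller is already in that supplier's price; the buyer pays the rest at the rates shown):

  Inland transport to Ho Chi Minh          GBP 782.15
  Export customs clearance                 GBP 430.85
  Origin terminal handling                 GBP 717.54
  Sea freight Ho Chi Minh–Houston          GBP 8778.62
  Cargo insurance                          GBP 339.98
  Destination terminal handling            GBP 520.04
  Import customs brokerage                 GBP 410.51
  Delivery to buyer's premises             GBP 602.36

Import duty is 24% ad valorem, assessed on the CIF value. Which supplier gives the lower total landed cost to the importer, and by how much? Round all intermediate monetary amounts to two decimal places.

Supplier A is cheaper by GBP 48761.32

Supplier A (CIF):
The CIF price already equals the CIF value: 392832.09
Import duty = 392832.09 × 24% = 94279.70
Buyer bears (A): 520.04 + 410.51 + 602.36 = 1532.91
Landed cost (A) = invoice 392832.09 + 1532.91 + duty 94279.70 = 488644.70
Supplier B (FCA):
CIF value = FCA price + origin terminal + freight + insurance = 422319.59 + 717.54 + 8778.62 + 339.98 = 432155.73
Import duty = 432155.73 × 24% = 103717.38
Buyer bears (B): 717.54 + 8778.62 + 339.98 + 520.04 + 410.51 + 602.36 = 11369.05
Landed cost (B) = invoice 422319.59 + 11369.05 + duty 103717.38 = 537406.02
Difference = |488644.70 − 537406.02| = 48761.32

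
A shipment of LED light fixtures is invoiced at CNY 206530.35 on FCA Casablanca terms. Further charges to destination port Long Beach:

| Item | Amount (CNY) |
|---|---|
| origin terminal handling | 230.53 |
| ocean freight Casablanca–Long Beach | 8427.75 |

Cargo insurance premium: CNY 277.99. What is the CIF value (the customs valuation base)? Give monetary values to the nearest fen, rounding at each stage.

CIF = FCA price + pre-shipment costs + freight + insurance
CIF = 206530.35 + 230.53 + 8427.75 + 277.99 = 215466.62

CIF value: CNY 215466.62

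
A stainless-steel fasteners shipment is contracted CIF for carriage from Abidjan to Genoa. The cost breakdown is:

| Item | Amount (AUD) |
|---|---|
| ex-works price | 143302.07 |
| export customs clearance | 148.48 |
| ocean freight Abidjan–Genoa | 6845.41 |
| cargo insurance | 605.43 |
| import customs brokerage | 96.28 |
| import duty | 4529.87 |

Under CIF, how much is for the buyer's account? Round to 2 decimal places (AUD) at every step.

CIF: the seller pays costs through ocean freight and marine insurance to the destination port.
Seller's account: goods 143302.07 + export clearance 148.48 + freight 6845.41 + insurance 605.43 = 150901.39
Buyer's account: brokerage 96.28 + duty 4529.87 = 4626.15

Buyer's account: AUD 4626.15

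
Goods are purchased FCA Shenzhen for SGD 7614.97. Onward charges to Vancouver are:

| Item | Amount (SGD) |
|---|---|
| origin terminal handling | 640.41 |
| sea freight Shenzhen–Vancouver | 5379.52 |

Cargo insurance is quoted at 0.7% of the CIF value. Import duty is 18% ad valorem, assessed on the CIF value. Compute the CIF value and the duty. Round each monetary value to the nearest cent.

Let C be the CIF value. C = FCA price + pre-shipment costs + freight + 0.7% × C
C − 0.7% × C = 7614.97 + 640.41 + 5379.52
0.993 × C = 13634.90
C = 13634.90 / 0.993 = 13731.02
Insurance premium = 0.7% × 13731.02 = 96.12
Import duty = 13731.02 × 18% = 2471.58

CIF value: SGD 13731.02; import duty: SGD 2471.58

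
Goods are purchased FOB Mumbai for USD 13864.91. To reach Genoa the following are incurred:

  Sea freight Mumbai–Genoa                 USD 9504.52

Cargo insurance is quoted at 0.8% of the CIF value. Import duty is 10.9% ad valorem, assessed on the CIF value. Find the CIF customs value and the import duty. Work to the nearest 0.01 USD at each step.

CIF value: USD 23557.89; import duty: USD 2567.81

Let C be the CIF value. C = FOB price + freight + 0.8% × C
C − 0.8% × C = 13864.91 + 9504.52
0.992 × C = 23369.43
C = 23369.43 / 0.992 = 23557.89
Insurance premium = 0.8% × 23557.89 = 188.46
Import duty = 23557.89 × 10.9% = 2567.81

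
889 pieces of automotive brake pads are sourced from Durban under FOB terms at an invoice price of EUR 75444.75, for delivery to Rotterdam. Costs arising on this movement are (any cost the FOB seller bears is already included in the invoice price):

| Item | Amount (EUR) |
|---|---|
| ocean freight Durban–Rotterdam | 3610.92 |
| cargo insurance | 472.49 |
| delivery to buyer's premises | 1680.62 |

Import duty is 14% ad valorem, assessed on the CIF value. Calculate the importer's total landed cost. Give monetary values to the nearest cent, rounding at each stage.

Total landed cost: EUR 92342.72

FOB: the seller bears costs until goods are on board at the origin port; the buyer bears freight, insurance and all costs thereafter.
CIF value = FOB price + freight + insurance = 75444.75 + 3610.92 + 472.49 = 79528.16
Import duty = 79528.16 × 14% = 11133.94
Buyer bears: freight 3610.92 + insurance 472.49 + delivery 1680.62 + duty 11133.94 = 16897.97
Landed cost = invoice 75444.75 + 16897.97 = 92342.72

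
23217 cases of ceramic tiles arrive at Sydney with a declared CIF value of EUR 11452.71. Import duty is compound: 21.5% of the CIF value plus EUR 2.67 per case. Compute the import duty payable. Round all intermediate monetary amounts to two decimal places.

Import duty: EUR 64451.72

Ad valorem component: 11452.71 × 21.5% = 2462.33
Specific component: 23217 × 2.67 = 61989.39
Import duty = 2462.33 + 61989.39 = 64451.72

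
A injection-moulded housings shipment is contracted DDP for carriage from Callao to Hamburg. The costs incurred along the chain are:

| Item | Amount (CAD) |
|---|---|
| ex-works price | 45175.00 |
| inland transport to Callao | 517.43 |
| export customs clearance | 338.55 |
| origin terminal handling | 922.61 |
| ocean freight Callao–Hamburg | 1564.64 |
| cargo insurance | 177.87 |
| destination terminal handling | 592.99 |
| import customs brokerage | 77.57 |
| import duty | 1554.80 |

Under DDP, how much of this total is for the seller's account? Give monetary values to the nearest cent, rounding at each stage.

Seller's account: CAD 50921.46

DDP: the seller bears all costs including import duty.
Seller's account: goods 45175.00 + inland to port 517.43 + export clearance 338.55 + origin terminal 922.61 + freight 1564.64 + insurance 177.87 + destination terminal 592.99 + brokerage 77.57 + duty 1554.80 = 50921.46
Buyer's account: 0.00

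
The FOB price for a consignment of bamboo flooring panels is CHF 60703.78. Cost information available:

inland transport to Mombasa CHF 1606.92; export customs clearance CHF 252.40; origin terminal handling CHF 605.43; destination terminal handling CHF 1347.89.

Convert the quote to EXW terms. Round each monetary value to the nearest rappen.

Not relevant to the conversion: destination terminal — on the buyer under both terms; not part of either seller's price.
From FOB to EXW, the seller no longer bears: inland to port, export clearance, origin terminal.
EXW price = 60703.78 − 1606.92 − 252.40 − 605.43 = 58239.03

EXW price: CHF 58239.03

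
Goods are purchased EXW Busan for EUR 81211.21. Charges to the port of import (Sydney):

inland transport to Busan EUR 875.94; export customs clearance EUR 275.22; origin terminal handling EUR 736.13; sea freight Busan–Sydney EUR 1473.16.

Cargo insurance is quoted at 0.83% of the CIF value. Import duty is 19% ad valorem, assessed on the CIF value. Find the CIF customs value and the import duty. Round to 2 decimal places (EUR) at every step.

CIF value: EUR 85279.48; import duty: EUR 16203.10

Let C be the CIF value. C = EXW price + pre-shipment costs + freight + 0.83% × C
C − 0.83% × C = 81211.21 + 875.94 + 275.22 + 736.13 + 1473.16
0.9917 × C = 84571.66
C = 84571.66 / 0.9917 = 85279.48
Insurance premium = 0.83% × 85279.48 = 707.82
Import duty = 85279.48 × 19% = 16203.10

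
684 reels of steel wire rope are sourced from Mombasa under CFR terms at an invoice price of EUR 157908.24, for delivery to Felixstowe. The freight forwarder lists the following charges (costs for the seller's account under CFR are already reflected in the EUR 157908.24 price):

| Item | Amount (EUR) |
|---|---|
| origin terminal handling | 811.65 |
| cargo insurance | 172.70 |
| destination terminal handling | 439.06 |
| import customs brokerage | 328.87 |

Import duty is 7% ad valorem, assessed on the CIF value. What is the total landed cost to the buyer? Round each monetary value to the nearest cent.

Total landed cost: EUR 169914.54

CFR: the seller pays costs through ocean freight to the destination port, but not insurance.
Already in the invoice (seller's account under CFR): origin terminal — exclude.
CIF value = CFR price + insurance = 157908.24 + 172.70 = 158080.94
Import duty = 158080.94 × 7% = 11065.67
Buyer bears: insurance 172.70 + destination terminal 439.06 + brokerage 328.87 + duty 11065.67 = 12006.30
Landed cost = invoice 157908.24 + 12006.30 = 169914.54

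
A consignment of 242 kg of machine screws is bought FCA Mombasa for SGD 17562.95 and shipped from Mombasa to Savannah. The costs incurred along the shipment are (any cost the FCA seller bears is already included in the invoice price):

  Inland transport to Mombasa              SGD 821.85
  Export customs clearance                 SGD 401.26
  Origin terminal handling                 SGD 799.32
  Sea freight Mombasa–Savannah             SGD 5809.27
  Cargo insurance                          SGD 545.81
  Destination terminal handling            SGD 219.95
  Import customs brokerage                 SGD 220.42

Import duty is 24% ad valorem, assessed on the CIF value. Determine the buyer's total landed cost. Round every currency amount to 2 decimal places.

FCA: the seller delivers export-cleared goods to the carrier; the buyer bears costs from that point.
Already in the invoice (seller's account under FCA): inland to port, export clearance — exclude.
CIF value = FCA price + origin terminal + freight + insurance = 17562.95 + 799.32 + 5809.27 + 545.81 = 24717.35
Import duty = 24717.35 × 24% = 5932.16
Buyer bears: origin terminal 799.32 + freight 5809.27 + insurance 545.81 + destination terminal 219.95 + brokerage 220.42 + duty 5932.16 = 13526.93
Landed cost = invoice 17562.95 + 13526.93 = 31089.88

Total landed cost: SGD 31089.88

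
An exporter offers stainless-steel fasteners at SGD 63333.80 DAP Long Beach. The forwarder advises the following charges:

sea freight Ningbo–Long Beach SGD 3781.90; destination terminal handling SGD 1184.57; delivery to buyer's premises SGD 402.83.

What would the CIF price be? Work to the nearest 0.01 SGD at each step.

CIF price: SGD 61746.40

Not relevant to the conversion: freight — on the seller under both DAP and CIF; already in the DAP price and stays in the CIF price.
From DAP to CIF, the seller no longer bears: destination terminal, delivery.
CIF price = 63333.80 − 1184.57 − 402.83 = 61746.40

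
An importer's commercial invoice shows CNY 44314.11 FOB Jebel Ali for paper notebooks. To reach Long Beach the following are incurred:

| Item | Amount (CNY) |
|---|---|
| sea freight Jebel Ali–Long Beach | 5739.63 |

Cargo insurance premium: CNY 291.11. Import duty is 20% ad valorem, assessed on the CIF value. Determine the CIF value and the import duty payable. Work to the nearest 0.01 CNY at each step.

CIF = FOB price + freight + insurance
CIF = 44314.11 + 5739.63 + 291.11 = 50344.85
Import duty = 50344.85 × 20% = 10068.97

CIF value: CNY 50344.85; import duty: CNY 10068.97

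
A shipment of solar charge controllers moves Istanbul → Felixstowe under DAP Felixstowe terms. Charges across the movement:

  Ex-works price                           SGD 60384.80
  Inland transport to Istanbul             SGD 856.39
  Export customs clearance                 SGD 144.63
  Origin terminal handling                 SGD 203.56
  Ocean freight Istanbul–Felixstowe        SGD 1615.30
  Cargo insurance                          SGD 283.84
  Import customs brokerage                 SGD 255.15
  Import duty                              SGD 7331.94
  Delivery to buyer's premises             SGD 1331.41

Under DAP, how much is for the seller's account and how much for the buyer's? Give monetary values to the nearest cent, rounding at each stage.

DAP: the seller bears all costs to the named destination except import duty and clearance.
Seller's account: goods 60384.80 + inland to port 856.39 + export clearance 144.63 + origin terminal 203.56 + freight 1615.30 + insurance 283.84 + delivery 1331.41 = 64819.93
Buyer's account: brokerage 255.15 + duty 7331.94 = 7587.09

Seller: SGD 64819.93; buyer: SGD 7587.09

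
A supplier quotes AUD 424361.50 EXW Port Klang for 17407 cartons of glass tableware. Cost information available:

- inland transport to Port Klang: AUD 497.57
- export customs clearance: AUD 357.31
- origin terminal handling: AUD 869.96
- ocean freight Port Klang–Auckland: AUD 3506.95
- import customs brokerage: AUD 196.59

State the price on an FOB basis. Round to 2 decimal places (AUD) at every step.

Not relevant to the conversion: brokerage, freight — on the buyer under both terms; not part of either seller's price.
From EXW to FOB, the seller additionally bears: inland to port, export clearance, origin terminal.
FOB price = 424361.50 + 497.57 + 357.31 + 869.96 = 426086.34

FOB price: AUD 426086.34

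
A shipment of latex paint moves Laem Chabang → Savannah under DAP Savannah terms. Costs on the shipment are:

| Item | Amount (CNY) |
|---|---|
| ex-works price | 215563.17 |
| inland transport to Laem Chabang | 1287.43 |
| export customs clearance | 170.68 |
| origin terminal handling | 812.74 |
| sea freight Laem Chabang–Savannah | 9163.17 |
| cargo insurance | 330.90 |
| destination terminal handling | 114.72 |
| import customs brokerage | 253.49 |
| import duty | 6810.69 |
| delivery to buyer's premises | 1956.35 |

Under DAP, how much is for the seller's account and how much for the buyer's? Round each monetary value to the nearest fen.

Seller: CNY 229399.16; buyer: CNY 7064.18

DAP: the seller bears all costs to the named destination except import duty and clearance.
Seller's account: goods 215563.17 + inland to port 1287.43 + export clearance 170.68 + origin terminal 812.74 + freight 9163.17 + insurance 330.90 + destination terminal 114.72 + delivery 1956.35 = 229399.16
Buyer's account: brokerage 253.49 + duty 6810.69 = 7064.18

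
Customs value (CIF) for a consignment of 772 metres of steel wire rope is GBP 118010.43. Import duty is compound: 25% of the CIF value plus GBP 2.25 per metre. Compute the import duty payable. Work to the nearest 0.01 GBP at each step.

Ad valorem component: 118010.43 × 25% = 29502.61
Specific component: 772 × 2.25 = 1737.00
Import duty = 29502.61 + 1737.00 = 31239.61

Import duty: GBP 31239.61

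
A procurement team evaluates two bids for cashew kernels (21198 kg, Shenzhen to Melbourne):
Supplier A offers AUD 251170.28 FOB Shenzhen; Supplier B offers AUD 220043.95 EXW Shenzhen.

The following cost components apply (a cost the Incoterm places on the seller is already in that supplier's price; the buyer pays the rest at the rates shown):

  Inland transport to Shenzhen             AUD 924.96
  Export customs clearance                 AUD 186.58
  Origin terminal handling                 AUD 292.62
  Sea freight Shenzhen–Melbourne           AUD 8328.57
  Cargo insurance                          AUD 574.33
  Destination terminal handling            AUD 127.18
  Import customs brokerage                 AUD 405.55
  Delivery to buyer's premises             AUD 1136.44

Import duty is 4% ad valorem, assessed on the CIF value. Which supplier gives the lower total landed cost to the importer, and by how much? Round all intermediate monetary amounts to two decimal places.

Supplier B is cheaper by AUD 30911.06

Supplier A (FOB):
CIF value = FOB price + freight + insurance = 251170.28 + 8328.57 + 574.33 = 260073.18
Import duty = 260073.18 × 4% = 10402.93
Buyer bears (A): 8328.57 + 574.33 + 127.18 + 405.55 + 1136.44 = 10572.07
Landed cost (A) = invoice 251170.28 + 10572.07 + duty 10402.93 = 272145.28
Supplier B (EXW):
CIF value = EXW price + inland to port + export clearance + origin terminal + freight + insurance = 220043.95 + 924.96 + 186.58 + 292.62 + 8328.57 + 574.33 = 230351.01
Import duty = 230351.01 × 4% = 9214.04
Buyer bears (B): 924.96 + 186.58 + 292.62 + 8328.57 + 574.33 + 127.18 + 405.55 + 1136.44 = 11976.23
Landed cost (B) = invoice 220043.95 + 11976.23 + duty 9214.04 = 241234.22
Difference = |272145.28 − 241234.22| = 30911.06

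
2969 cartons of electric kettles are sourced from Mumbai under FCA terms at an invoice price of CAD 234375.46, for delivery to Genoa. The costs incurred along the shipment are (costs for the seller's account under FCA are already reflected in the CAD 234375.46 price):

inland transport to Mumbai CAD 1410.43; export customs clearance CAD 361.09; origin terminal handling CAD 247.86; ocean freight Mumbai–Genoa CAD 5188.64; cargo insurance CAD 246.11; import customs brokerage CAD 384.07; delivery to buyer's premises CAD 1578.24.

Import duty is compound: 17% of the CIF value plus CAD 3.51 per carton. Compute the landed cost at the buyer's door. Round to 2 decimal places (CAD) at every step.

Total landed cost: CAD 293251.44

FCA: the seller delivers export-cleared goods to the carrier; the buyer bears costs from that point.
Already in the invoice (seller's account under FCA): inland to port, export clearance — exclude.
CIF value = FCA price + origin terminal + freight + insurance = 234375.46 + 247.86 + 5188.64 + 246.11 = 240058.07
Ad valorem component: 240058.07 × 17% = 40809.87
Specific component: 2969 × 3.51 = 10421.19
Import duty = 40809.87 + 10421.19 = 51231.06
Buyer bears: origin terminal 247.86 + freight 5188.64 + insurance 246.11 + brokerage 384.07 + delivery 1578.24 + duty 51231.06 = 58875.98
Landed cost = invoice 234375.46 + 58875.98 = 293251.44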